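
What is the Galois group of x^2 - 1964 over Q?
Gal(K/Q) = Z/2Z (cyclic of order 2)

x^2 - 1964 is irreducible over Q since 1964 is not a rational square. The splitting field Q(sqrt(1964)) has degree 2 over Q, and its unique nontrivial automorphism is sqrt(1964) ↦ -sqrt(1964). Hence Gal(Q(sqrt(1964))/Q) = Z/2Z.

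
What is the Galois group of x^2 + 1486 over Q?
Gal(K/Q) = Z/2Z (cyclic of order 2)

x^2 + 1486 is irreducible over Q since -1486 is not a rational square. The splitting field Q(sqrt(-1486)) has degree 2 over Q, and its unique nontrivial automorphism is sqrt(-1486) ↦ -sqrt(-1486). Hence Gal(Q(sqrt(-1486))/Q) = Z/2Z.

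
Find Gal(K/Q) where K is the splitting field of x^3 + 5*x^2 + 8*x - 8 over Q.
Gal(K/Q) = S_3 (symmetric group of order 6)

Compute the discriminant of x^3 + (5)*x^2 + (8)*x + (-8): Δ = -3936. Since Δ is not a rational square, the Galois group is not contained in A_3; it must be the full S_3 (irreducibility of the cubic rules out anything smaller).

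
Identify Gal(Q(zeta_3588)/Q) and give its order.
|Gal(Q(zeta_3588)/Q)| = phi(3588) = 1056; group ≅ (Z/3588Z)^* ≅ Z/2Z × Z/2Z × Z/12Z × Z/22Z

The n-th cyclotomic polynomial Φ_3588(x) is the minimal polynomial of zeta_3588 over Q and has degree phi(3588) = 1056. So Q(zeta_3588) is a degree-1056 Galois extension with Galois group (Z/3588Z)^*. By CRT, (Z/3588Z)^* ≅ (Z/4Z)^* × (Z/3Z)^* × (Z/13Z)^* × (Z/23Z)^*. Each prime-power unit group is (Z/4Z)^* ≅ Z/2Z; (Z/3Z)^* ≅ Z/2Z; (Z/13Z)^* ≅ Z/12Z; (Z/23Z)^* ≅ Z/22Z. Hence Gal(Q(zeta_3588)/Q) ≅ Z/2Z × Z/2Z × Z/12Z × Z/22Z.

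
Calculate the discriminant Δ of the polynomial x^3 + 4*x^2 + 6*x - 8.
Δ = -3424

For x^3 + a x^2 + b x + c the discriminant is Δ = 18 a b c - 4 a^3 c + a^2 b^2 - 4 b^3 - 27 c^2.
Plug a = 4, b = 6, c = -8:
  18*(4)*(6)*(-8) - 4*(4)^3*(-8) + (4)^2*(6)^2 - 4*(6)^3 - 27*(-8)^2
  = -3456 + (2048) + 576 + (-864) + (-1728)
  = -3424.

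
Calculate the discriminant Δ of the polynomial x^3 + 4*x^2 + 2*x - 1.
Δ = 117

For x^3 + a x^2 + b x + c the discriminant is Δ = 18 a b c - 4 a^3 c + a^2 b^2 - 4 b^3 - 27 c^2.
Plug a = 4, b = 2, c = -1:
  18*(4)*(2)*(-1) - 4*(4)^3*(-1) + (4)^2*(2)^2 - 4*(2)^3 - 27*(-1)^2
  = -144 + (256) + 64 + (-32) + (-27)
  = 117.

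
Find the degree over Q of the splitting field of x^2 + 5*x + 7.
[K:Q] = 2

The discriminant of x^2 + (5)*x + (7) is b^2 - 4c = 25 - (28) = -3. Since -3 is not a perfect square in Q, the polynomial is irreducible over Q. Its two roots generate a degree-2 extension, so [K:Q] = 2.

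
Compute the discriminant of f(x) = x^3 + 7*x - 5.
Δ = -2047

For a depressed cubic x^3 + p x + q the discriminant is Δ = -4 p^3 - 27 q^2 = -4*(7)^3 - 27*(-5)^2 = -1372 - 675 = -2047.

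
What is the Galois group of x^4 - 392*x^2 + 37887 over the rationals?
Gal(K/Q) = V_4 (Klein four-group, Z/2Z × Z/2Z)

f factors as (x^2 - 219)(x^2 - 173), so the splitting field is K = Q(sqrt(219), sqrt(173)). The elements 219, 173, 37887 are all non-squares in Q, so sqrt(219) and sqrt(173) generate independent quadratic extensions. Thus [K:Q] = 4 and Gal(K/Q) is generated by the two order-2 automorphisms sqrt(219) ↦ -sqrt(219) and sqrt(173) ↦ -sqrt(173), giving V_4.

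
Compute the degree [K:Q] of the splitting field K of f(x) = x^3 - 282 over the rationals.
[K:Q] = 6

x^3 - 282 has one real root r = 282^(1/3) and two complex roots r*zeta_3, r*zeta_3^2 where zeta_3 = e^(2*pi*i/3). The splitting field is Q(r, zeta_3). [Q(r):Q] = 3 and [Q(zeta_3):Q] = 2 with gcd = 1, so [Q(r, zeta_3):Q] = 3 * 2 = 6.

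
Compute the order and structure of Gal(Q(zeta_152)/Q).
|Gal(Q(zeta_152)/Q)| = phi(152) = 72; group ≅ (Z/152Z)^* ≅ Z/2Z × Z/2Z × Z/18Z

The n-th cyclotomic polynomial Φ_152(x) is the minimal polynomial of zeta_152 over Q and has degree phi(152) = 72. So Q(zeta_152) is a degree-72 Galois extension with Galois group (Z/152Z)^*. By CRT, (Z/152Z)^* ≅ (Z/8Z)^* × (Z/19Z)^*. Each prime-power unit group is (Z/8Z)^* ≅ Z/2Z × Z/2Z; (Z/19Z)^* ≅ Z/18Z. Hence Gal(Q(zeta_152)/Q) ≅ Z/2Z × Z/2Z × Z/18Z.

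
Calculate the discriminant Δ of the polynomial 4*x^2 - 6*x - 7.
Δ = 148

For a quadratic a x^2 + b x + c the discriminant is Δ = b^2 - 4ac = (-6)^2 - 4*(4)*(-7) = 36 - (-112) = 148.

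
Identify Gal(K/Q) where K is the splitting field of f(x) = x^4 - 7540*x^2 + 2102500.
Gal(K/Q) = Z/2Z (cyclic of order 2)

f factors as (x^2 - 290)(x^2 - 7250), so the splitting field is K = Q(sqrt(290), sqrt(7250)). The squarefree part of 290 is 290 and the squarefree part of 7250 is also 290, so sqrt(290) and sqrt(7250) are both rational multiples of sqrt(290). Hence Q(sqrt(290)) = Q(sqrt(7250)) = Q(sqrt(290)), and the splitting field collapses to a single degree-2 extension with Galois group Z/2Z.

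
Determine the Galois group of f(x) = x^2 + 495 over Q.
Gal(K/Q) = Z/2Z (cyclic of order 2)

x^2 + 495 is irreducible over Q since -495 is not a rational square. The splitting field Q(sqrt(-495)) has degree 2 over Q, and its unique nontrivial automorphism is sqrt(-495) ↦ -sqrt(-495). Hence Gal(Q(sqrt(-495))/Q) = Z/2Z.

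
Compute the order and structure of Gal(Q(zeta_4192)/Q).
|Gal(Q(zeta_4192)/Q)| = phi(4192) = 2080; group ≅ (Z/4192Z)^* ≅ Z/2Z × Z/8Z × Z/130Z

The n-th cyclotomic polynomial Φ_4192(x) is the minimal polynomial of zeta_4192 over Q and has degree phi(4192) = 2080. So Q(zeta_4192) is a degree-2080 Galois extension with Galois group (Z/4192Z)^*. By CRT, (Z/4192Z)^* ≅ (Z/32Z)^* × (Z/131Z)^*. Each prime-power unit group is (Z/32Z)^* ≅ Z/2Z × Z/8Z; (Z/131Z)^* ≅ Z/130Z. Hence Gal(Q(zeta_4192)/Q) ≅ Z/2Z × Z/8Z × Z/130Z.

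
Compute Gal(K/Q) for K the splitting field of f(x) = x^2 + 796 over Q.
Gal(K/Q) = Z/2Z (cyclic of order 2)

x^2 + 796 is irreducible over Q since -796 is not a rational square. The splitting field Q(sqrt(-796)) has degree 2 over Q, and its unique nontrivial automorphism is sqrt(-796) ↦ -sqrt(-796). Hence Gal(Q(sqrt(-796))/Q) = Z/2Z.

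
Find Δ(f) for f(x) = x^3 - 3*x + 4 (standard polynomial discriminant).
Δ = -324

For a depressed cubic x^3 + p x + q the discriminant is Δ = -4 p^3 - 27 q^2 = -4*(-3)^3 - 27*(4)^2 = 108 - 432 = -324.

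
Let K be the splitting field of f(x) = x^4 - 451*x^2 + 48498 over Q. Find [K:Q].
[K:Q] = 4

f factors as (x^2 - 274)(x^2 - 177); the splitting field is K = Q(sqrt(274), sqrt(177)). Since 274, 177, and 48498 are all non-squares in Q, the three subfields Q(sqrt(274)), Q(sqrt(177)), Q(sqrt(48498)) are distinct degree-2 extensions, so [K:Q] = 4 (Klein four Galois group).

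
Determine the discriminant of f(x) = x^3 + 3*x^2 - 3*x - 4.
Δ = 837

For x^3 + a x^2 + b x + c the discriminant is Δ = 18 a b c - 4 a^3 c + a^2 b^2 - 4 b^3 - 27 c^2.
Plug a = 3, b = -3, c = -4:
  18*(3)*(-3)*(-4) - 4*(3)^3*(-4) + (3)^2*(-3)^2 - 4*(-3)^3 - 27*(-4)^2
  = 648 + (432) + 81 + (108) + (-432)
  = 837.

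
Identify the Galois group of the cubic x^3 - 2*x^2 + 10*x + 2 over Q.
Gal(K/Q) = S_3 (symmetric group of order 6)

Compute the discriminant of x^3 + (-2)*x^2 + (10)*x + (2): Δ = -4364. Since Δ is not a rational square, the Galois group is not contained in A_3; it must be the full S_3 (irreducibility of the cubic rules out anything smaller).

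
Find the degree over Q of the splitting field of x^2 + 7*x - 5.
[K:Q] = 2

The discriminant of x^2 + (7)*x + (-5) is b^2 - 4c = 49 - (-20) = 69. Since 69 is not a perfect square in Q, the polynomial is irreducible over Q. Its two roots generate a degree-2 extension, so [K:Q] = 2.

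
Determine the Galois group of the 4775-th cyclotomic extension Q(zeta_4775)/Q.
|Gal(Q(zeta_4775)/Q)| = phi(4775) = 3800; group ≅ (Z/4775Z)^* ≅ Z/20Z × Z/190Z

The n-th cyclotomic polynomial Φ_4775(x) is the minimal polynomial of zeta_4775 over Q and has degree phi(4775) = 3800. So Q(zeta_4775) is a degree-3800 Galois extension with Galois group (Z/4775Z)^*. By CRT, (Z/4775Z)^* ≅ (Z/25Z)^* × (Z/191Z)^*. Each prime-power unit group is (Z/25Z)^* ≅ Z/20Z; (Z/191Z)^* ≅ Z/190Z. Hence Gal(Q(zeta_4775)/Q) ≅ Z/20Z × Z/190Z.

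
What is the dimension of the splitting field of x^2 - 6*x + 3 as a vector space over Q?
[K:Q] = 2

The discriminant of x^2 + (-6)*x + (3) is b^2 - 4c = 36 - (12) = 24. Since 24 is not a perfect square in Q, the polynomial is irreducible over Q. Its two roots generate a degree-2 extension, so [K:Q] = 2.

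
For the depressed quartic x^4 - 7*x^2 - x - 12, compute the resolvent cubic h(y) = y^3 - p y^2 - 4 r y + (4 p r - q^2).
h(y) = y^3 + 7*y^2 + 48*y + 335

Identify coefficients: p = -7, q = -1, r = -12.
Plug into h(y) = y^3 - p y^2 - 4 r y + (4 p r - q^2):
  h(y) = y^3 - (-7) y^2 - 4*(-12) y + (4*(-7)*(-12) - (-1)^2)
       = y^3 + (7) y^2 + (48) y + (335).
Simplifying: h(y) = y^3 + 7*y^2 + 48*y + 335.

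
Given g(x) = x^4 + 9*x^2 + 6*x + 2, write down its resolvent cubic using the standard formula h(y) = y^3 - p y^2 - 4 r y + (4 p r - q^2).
h(y) = y^3 - 9*y^2 - 8*y + 36

Identify coefficients: p = 9, q = 6, r = 2.
Plug into h(y) = y^3 - p y^2 - 4 r y + (4 p r - q^2):
  h(y) = y^3 - (9) y^2 - 4*(2) y + (4*(9)*(2) - (6)^2)
       = y^3 + (-9) y^2 + (-8) y + (36).
Simplifying: h(y) = y^3 - 9*y^2 - 8*y + 36.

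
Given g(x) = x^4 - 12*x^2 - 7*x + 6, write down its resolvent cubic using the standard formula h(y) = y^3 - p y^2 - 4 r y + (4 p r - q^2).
h(y) = y^3 + 12*y^2 - 24*y - 337

Identify coefficients: p = -12, q = -7, r = 6.
Plug into h(y) = y^3 - p y^2 - 4 r y + (4 p r - q^2):
  h(y) = y^3 - (-12) y^2 - 4*(6) y + (4*(-12)*(6) - (-7)^2)
       = y^3 + (12) y^2 + (-24) y + (-337).
Simplifying: h(y) = y^3 + 12*y^2 - 24*y - 337.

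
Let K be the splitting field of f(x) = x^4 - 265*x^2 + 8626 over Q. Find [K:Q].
[K:Q] = 4

f factors as (x^2 - 38)(x^2 - 227); the splitting field is K = Q(sqrt(38), sqrt(227)). Since 38, 227, and 8626 are all non-squares in Q, the three subfields Q(sqrt(38)), Q(sqrt(227)), Q(sqrt(8626)) are distinct degree-2 extensions, so [K:Q] = 4 (Klein four Galois group).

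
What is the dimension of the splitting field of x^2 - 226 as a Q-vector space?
[K:Q] = 2

The polynomial x^2 - 226 is irreducible over Q since 226 is not a perfect square. Its splitting field is Q(sqrt(226)), which has degree 2 over Q.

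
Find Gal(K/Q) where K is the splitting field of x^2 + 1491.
Gal(K/Q) = Z/2Z (cyclic of order 2)

x^2 + 1491 is irreducible over Q since -1491 is not a rational square. The splitting field Q(sqrt(-1491)) has degree 2 over Q, and its unique nontrivial automorphism is sqrt(-1491) ↦ -sqrt(-1491). Hence Gal(Q(sqrt(-1491))/Q) = Z/2Z.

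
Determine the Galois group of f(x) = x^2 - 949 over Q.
Gal(K/Q) = Z/2Z (cyclic of order 2)

x^2 - 949 is irreducible over Q since 949 is not a rational square. The splitting field Q(sqrt(949)) has degree 2 over Q, and its unique nontrivial automorphism is sqrt(949) ↦ -sqrt(949). Hence Gal(Q(sqrt(949))/Q) = Z/2Z.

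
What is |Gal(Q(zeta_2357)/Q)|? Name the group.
|Gal(Q(zeta_2357)/Q)| = phi(2357) = 2356; group ≅ (Z/2357Z)^* ≅ Z/2356Z

The n-th cyclotomic polynomial Φ_2357(x) is the minimal polynomial of zeta_2357 over Q and has degree phi(2357) = 2356. So Q(zeta_2357) is a degree-2356 Galois extension with Galois group (Z/2357Z)^*. (Z/2357Z)^* is cyclic since 2357 is an odd prime power (or 4). Hence Gal(Q(zeta_2357)/Q) ≅ Z/2356Z.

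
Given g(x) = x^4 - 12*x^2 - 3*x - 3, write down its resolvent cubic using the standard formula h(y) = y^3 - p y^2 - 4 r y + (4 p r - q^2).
h(y) = y^3 + 12*y^2 + 12*y + 135

Identify coefficients: p = -12, q = -3, r = -3.
Plug into h(y) = y^3 - p y^2 - 4 r y + (4 p r - q^2):
  h(y) = y^3 - (-12) y^2 - 4*(-3) y + (4*(-12)*(-3) - (-3)^2)
       = y^3 + (12) y^2 + (12) y + (135).
Simplifying: h(y) = y^3 + 12*y^2 + 12*y + 135.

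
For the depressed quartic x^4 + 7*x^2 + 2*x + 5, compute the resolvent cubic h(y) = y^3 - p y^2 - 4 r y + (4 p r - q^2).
h(y) = y^3 - 7*y^2 - 20*y + 136

Identify coefficients: p = 7, q = 2, r = 5.
Plug into h(y) = y^3 - p y^2 - 4 r y + (4 p r - q^2):
  h(y) = y^3 - (7) y^2 - 4*(5) y + (4*(7)*(5) - (2)^2)
       = y^3 + (-7) y^2 + (-20) y + (136).
Simplifying: h(y) = y^3 - 7*y^2 - 20*y + 136.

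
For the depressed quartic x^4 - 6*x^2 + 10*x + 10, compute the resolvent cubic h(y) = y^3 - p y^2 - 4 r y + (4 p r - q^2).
h(y) = y^3 + 6*y^2 - 40*y - 340

Identify coefficients: p = -6, q = 10, r = 10.
Plug into h(y) = y^3 - p y^2 - 4 r y + (4 p r - q^2):
  h(y) = y^3 - (-6) y^2 - 4*(10) y + (4*(-6)*(10) - (10)^2)
       = y^3 + (6) y^2 + (-40) y + (-340).
Simplifying: h(y) = y^3 + 6*y^2 - 40*y - 340.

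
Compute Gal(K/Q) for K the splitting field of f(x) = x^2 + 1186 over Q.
Gal(K/Q) = Z/2Z (cyclic of order 2)

x^2 + 1186 is irreducible over Q since -1186 is not a rational square. The splitting field Q(sqrt(-1186)) has degree 2 over Q, and its unique nontrivial automorphism is sqrt(-1186) ↦ -sqrt(-1186). Hence Gal(Q(sqrt(-1186))/Q) = Z/2Z.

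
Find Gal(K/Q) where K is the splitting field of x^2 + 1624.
Gal(K/Q) = Z/2Z (cyclic of order 2)

x^2 + 1624 is irreducible over Q since -1624 is not a rational square. The splitting field Q(sqrt(-1624)) has degree 2 over Q, and its unique nontrivial automorphism is sqrt(-1624) ↦ -sqrt(-1624). Hence Gal(Q(sqrt(-1624))/Q) = Z/2Z.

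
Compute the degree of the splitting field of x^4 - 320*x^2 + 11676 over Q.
[K:Q] = 4

f factors as (x^2 - 42)(x^2 - 278); the splitting field is K = Q(sqrt(42), sqrt(278)). Since 42, 278, and 11676 are all non-squares in Q, the three subfields Q(sqrt(42)), Q(sqrt(278)), Q(sqrt(11676)) are distinct degree-2 extensions, so [K:Q] = 4 (Klein four Galois group).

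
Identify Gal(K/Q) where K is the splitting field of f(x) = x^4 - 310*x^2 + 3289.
Gal(K/Q) = V_4 (Klein four-group, Z/2Z × Z/2Z)

f factors as (x^2 - 11)(x^2 - 299), so the splitting field is K = Q(sqrt(11), sqrt(299)). The elements 11, 299, 3289 are all non-squares in Q, so sqrt(11) and sqrt(299) generate independent quadratic extensions. Thus [K:Q] = 4 and Gal(K/Q) is generated by the two order-2 automorphisms sqrt(11) ↦ -sqrt(11) and sqrt(299) ↦ -sqrt(299), giving V_4.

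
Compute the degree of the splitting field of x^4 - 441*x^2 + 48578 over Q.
[K:Q] = 4

f factors as (x^2 - 214)(x^2 - 227); the splitting field is K = Q(sqrt(214), sqrt(227)). Since 214, 227, and 48578 are all non-squares in Q, the three subfields Q(sqrt(214)), Q(sqrt(227)), Q(sqrt(48578)) are distinct degree-2 extensions, so [K:Q] = 4 (Klein four Galois group).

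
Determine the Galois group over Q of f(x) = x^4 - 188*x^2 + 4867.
Gal(K/Q) = V_4 (Klein four-group, Z/2Z × Z/2Z)

f factors as (x^2 - 157)(x^2 - 31), so the splitting field is K = Q(sqrt(157), sqrt(31)). The elements 157, 31, 4867 are all non-squares in Q, so sqrt(157) and sqrt(31) generate independent quadratic extensions. Thus [K:Q] = 4 and Gal(K/Q) is generated by the two order-2 automorphisms sqrt(157) ↦ -sqrt(157) and sqrt(31) ↦ -sqrt(31), giving V_4.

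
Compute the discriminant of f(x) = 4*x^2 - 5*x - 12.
Δ = 217

For a quadratic a x^2 + b x + c the discriminant is Δ = b^2 - 4ac = (-5)^2 - 4*(4)*(-12) = 25 - (-192) = 217.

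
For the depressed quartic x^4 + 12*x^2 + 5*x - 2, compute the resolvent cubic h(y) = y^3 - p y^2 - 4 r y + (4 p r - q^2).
h(y) = y^3 - 12*y^2 + 8*y - 121

Identify coefficients: p = 12, q = 5, r = -2.
Plug into h(y) = y^3 - p y^2 - 4 r y + (4 p r - q^2):
  h(y) = y^3 - (12) y^2 - 4*(-2) y + (4*(12)*(-2) - (5)^2)
       = y^3 + (-12) y^2 + (8) y + (-121).
Simplifying: h(y) = y^3 - 12*y^2 + 8*y - 121.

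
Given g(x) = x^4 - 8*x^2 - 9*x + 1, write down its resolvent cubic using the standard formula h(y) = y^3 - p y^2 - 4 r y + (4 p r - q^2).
h(y) = y^3 + 8*y^2 - 4*y - 113

Identify coefficients: p = -8, q = -9, r = 1.
Plug into h(y) = y^3 - p y^2 - 4 r y + (4 p r - q^2):
  h(y) = y^3 - (-8) y^2 - 4*(1) y + (4*(-8)*(1) - (-9)^2)
       = y^3 + (8) y^2 + (-4) y + (-113).
Simplifying: h(y) = y^3 + 8*y^2 - 4*y - 113.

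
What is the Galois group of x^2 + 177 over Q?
Gal(K/Q) = Z/2Z (cyclic of order 2)

x^2 + 177 is irreducible over Q since -177 is not a rational square. The splitting field Q(sqrt(-177)) has degree 2 over Q, and its unique nontrivial automorphism is sqrt(-177) ↦ -sqrt(-177). Hence Gal(Q(sqrt(-177))/Q) = Z/2Z.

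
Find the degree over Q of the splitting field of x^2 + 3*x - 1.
[K:Q] = 2

The discriminant of x^2 + (3)*x + (-1) is b^2 - 4c = 9 - (-4) = 13. Since 13 is not a perfect square in Q, the polynomial is irreducible over Q. Its two roots generate a degree-2 extension, so [K:Q] = 2.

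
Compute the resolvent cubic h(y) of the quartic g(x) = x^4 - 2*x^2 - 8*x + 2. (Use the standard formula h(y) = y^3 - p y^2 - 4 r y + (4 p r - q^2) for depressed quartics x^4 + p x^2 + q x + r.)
h(y) = y^3 + 2*y^2 - 8*y - 80

Identify coefficients: p = -2, q = -8, r = 2.
Plug into h(y) = y^3 - p y^2 - 4 r y + (4 p r - q^2):
  h(y) = y^3 - (-2) y^2 - 4*(2) y + (4*(-2)*(2) - (-8)^2)
       = y^3 + (2) y^2 + (-8) y + (-80).
Simplifying: h(y) = y^3 + 2*y^2 - 8*y - 80.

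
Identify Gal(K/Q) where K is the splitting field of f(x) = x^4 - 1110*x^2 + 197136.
Gal(K/Q) = Z/2Z (cyclic of order 2)

f factors as (x^2 - 888)(x^2 - 222), so the splitting field is K = Q(sqrt(888), sqrt(222)). The squarefree part of 888 is 222 and the squarefree part of 222 is also 222, so sqrt(888) and sqrt(222) are both rational multiples of sqrt(222). Hence Q(sqrt(888)) = Q(sqrt(222)) = Q(sqrt(222)), and the splitting field collapses to a single degree-2 extension with Galois group Z/2Z.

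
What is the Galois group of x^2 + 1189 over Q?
Gal(K/Q) = Z/2Z (cyclic of order 2)

x^2 + 1189 is irreducible over Q since -1189 is not a rational square. The splitting field Q(sqrt(-1189)) has degree 2 over Q, and its unique nontrivial automorphism is sqrt(-1189) ↦ -sqrt(-1189). Hence Gal(Q(sqrt(-1189))/Q) = Z/2Z.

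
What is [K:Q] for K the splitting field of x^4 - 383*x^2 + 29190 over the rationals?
[K:Q] = 4

f factors as (x^2 - 105)(x^2 - 278); the splitting field is K = Q(sqrt(105), sqrt(278)). Since 105, 278, and 29190 are all non-squares in Q, the three subfields Q(sqrt(105)), Q(sqrt(278)), Q(sqrt(29190)) are distinct degree-2 extensions, so [K:Q] = 4 (Klein four Galois group).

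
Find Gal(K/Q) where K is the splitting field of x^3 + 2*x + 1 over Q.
Gal(K/Q) = S_3 (symmetric group of order 6)

Compute the discriminant of x^3 + (0)*x^2 + (2)*x + (1): Δ = -59. Since Δ is not a rational square, the Galois group is not contained in A_3; it must be the full S_3 (irreducibility of the cubic rules out anything smaller).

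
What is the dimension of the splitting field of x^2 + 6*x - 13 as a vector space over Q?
[K:Q] = 2

The discriminant of x^2 + (6)*x + (-13) is b^2 - 4c = 36 - (-52) = 88. Since 88 is not a perfect square in Q, the polynomial is irreducible over Q. Its two roots generate a degree-2 extension, so [K:Q] = 2.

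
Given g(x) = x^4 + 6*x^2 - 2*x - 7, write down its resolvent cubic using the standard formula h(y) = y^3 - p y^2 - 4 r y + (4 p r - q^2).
h(y) = y^3 - 6*y^2 + 28*y - 172

Identify coefficients: p = 6, q = -2, r = -7.
Plug into h(y) = y^3 - p y^2 - 4 r y + (4 p r - q^2):
  h(y) = y^3 - (6) y^2 - 4*(-7) y + (4*(6)*(-7) - (-2)^2)
       = y^3 + (-6) y^2 + (28) y + (-172).
Simplifying: h(y) = y^3 - 6*y^2 + 28*y - 172.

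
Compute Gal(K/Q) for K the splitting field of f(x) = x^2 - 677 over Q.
Gal(K/Q) = Z/2Z (cyclic of order 2)

x^2 - 677 is irreducible over Q since 677 is not a rational square. The splitting field Q(sqrt(677)) has degree 2 over Q, and its unique nontrivial automorphism is sqrt(677) ↦ -sqrt(677). Hence Gal(Q(sqrt(677))/Q) = Z/2Z.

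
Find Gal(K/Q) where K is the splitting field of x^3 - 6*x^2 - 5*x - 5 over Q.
Gal(K/Q) = S_3 (symmetric group of order 6)

Compute the discriminant of x^3 + (-6)*x^2 + (-5)*x + (-5): Δ = -6295. Since Δ is not a rational square, the Galois group is not contained in A_3; it must be the full S_3 (irreducibility of the cubic rules out anything smaller).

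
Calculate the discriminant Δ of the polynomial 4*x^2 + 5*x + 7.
Δ = -87

For a quadratic a x^2 + b x + c the discriminant is Δ = b^2 - 4ac = (5)^2 - 4*(4)*(7) = 25 - (112) = -87.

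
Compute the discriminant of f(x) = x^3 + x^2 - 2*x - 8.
Δ = -1372

For x^3 + a x^2 + b x + c the discriminant is Δ = 18 a b c - 4 a^3 c + a^2 b^2 - 4 b^3 - 27 c^2.
Plug a = 1, b = -2, c = -8:
  18*(1)*(-2)*(-8) - 4*(1)^3*(-8) + (1)^2*(-2)^2 - 4*(-2)^3 - 27*(-8)^2
  = 288 + (32) + 4 + (32) + (-1728)
  = -1372.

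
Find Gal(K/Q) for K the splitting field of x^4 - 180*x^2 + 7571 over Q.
Gal(K/Q) = V_4 (Klein four-group, Z/2Z × Z/2Z)

f factors as (x^2 - 113)(x^2 - 67), so the splitting field is K = Q(sqrt(113), sqrt(67)). The elements 113, 67, 7571 are all non-squares in Q, so sqrt(113) and sqrt(67) generate independent quadratic extensions. Thus [K:Q] = 4 and Gal(K/Q) is generated by the two order-2 automorphisms sqrt(113) ↦ -sqrt(113) and sqrt(67) ↦ -sqrt(67), giving V_4.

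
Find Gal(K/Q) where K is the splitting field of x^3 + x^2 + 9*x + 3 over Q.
Gal(K/Q) = S_3 (symmetric group of order 6)

Compute the discriminant of x^3 + (1)*x^2 + (9)*x + (3): Δ = -2604. Since Δ is not a rational square, the Galois group is not contained in A_3; it must be the full S_3 (irreducibility of the cubic rules out anything smaller).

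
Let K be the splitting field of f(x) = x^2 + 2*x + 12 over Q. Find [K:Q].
[K:Q] = 2

The discriminant of x^2 + (2)*x + (12) is b^2 - 4c = 4 - (48) = -44. Since -44 is not a perfect square in Q, the polynomial is irreducible over Q. Its two roots generate a degree-2 extension, so [K:Q] = 2.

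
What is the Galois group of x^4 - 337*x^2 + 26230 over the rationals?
Gal(K/Q) = V_4 (Klein four-group, Z/2Z × Z/2Z)

f factors as (x^2 - 215)(x^2 - 122), so the splitting field is K = Q(sqrt(215), sqrt(122)). The elements 215, 122, 26230 are all non-squares in Q, so sqrt(215) and sqrt(122) generate independent quadratic extensions. Thus [K:Q] = 4 and Gal(K/Q) is generated by the two order-2 automorphisms sqrt(215) ↦ -sqrt(215) and sqrt(122) ↦ -sqrt(122), giving V_4.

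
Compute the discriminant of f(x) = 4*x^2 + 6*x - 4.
Δ = 100

For a quadratic a x^2 + b x + c the discriminant is Δ = b^2 - 4ac = (6)^2 - 4*(4)*(-4) = 36 - (-64) = 100.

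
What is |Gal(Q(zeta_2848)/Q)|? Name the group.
|Gal(Q(zeta_2848)/Q)| = phi(2848) = 1408; group ≅ (Z/2848Z)^* ≅ Z/2Z × Z/8Z × Z/88Z

The n-th cyclotomic polynomial Φ_2848(x) is the minimal polynomial of zeta_2848 over Q and has degree phi(2848) = 1408. So Q(zeta_2848) is a degree-1408 Galois extension with Galois group (Z/2848Z)^*. By CRT, (Z/2848Z)^* ≅ (Z/32Z)^* × (Z/89Z)^*. Each prime-power unit group is (Z/32Z)^* ≅ Z/2Z × Z/8Z; (Z/89Z)^* ≅ Z/88Z. Hence Gal(Q(zeta_2848)/Q) ≅ Z/2Z × Z/8Z × Z/88Z.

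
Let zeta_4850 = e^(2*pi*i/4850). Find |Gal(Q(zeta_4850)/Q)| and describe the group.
|Gal(Q(zeta_4850)/Q)| = phi(4850) = 1920; group ≅ (Z/4850Z)^* ≅ Z/20Z × Z/96Z

The n-th cyclotomic polynomial Φ_4850(x) is the minimal polynomial of zeta_4850 over Q and has degree phi(4850) = 1920. So Q(zeta_4850) is a degree-1920 Galois extension with Galois group (Z/4850Z)^*. By CRT, (Z/4850Z)^* ≅ (Z/2Z)^* × (Z/25Z)^* × (Z/97Z)^*. Each prime-power unit group is (Z/2Z)^* ≅ trivial group (order 1); (Z/25Z)^* ≅ Z/20Z; (Z/97Z)^* ≅ Z/96Z. Hence Gal(Q(zeta_4850)/Q) ≅ Z/20Z × Z/96Z.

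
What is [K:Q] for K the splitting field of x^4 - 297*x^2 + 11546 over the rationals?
[K:Q] = 4

f factors as (x^2 - 46)(x^2 - 251); the splitting field is K = Q(sqrt(46), sqrt(251)). Since 46, 251, and 11546 are all non-squares in Q, the three subfields Q(sqrt(46)), Q(sqrt(251)), Q(sqrt(11546)) are distinct degree-2 extensions, so [K:Q] = 4 (Klein four Galois group).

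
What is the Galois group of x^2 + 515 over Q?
Gal(K/Q) = Z/2Z (cyclic of order 2)

x^2 + 515 is irreducible over Q since -515 is not a rational square. The splitting field Q(sqrt(-515)) has degree 2 over Q, and its unique nontrivial automorphism is sqrt(-515) ↦ -sqrt(-515). Hence Gal(Q(sqrt(-515))/Q) = Z/2Z.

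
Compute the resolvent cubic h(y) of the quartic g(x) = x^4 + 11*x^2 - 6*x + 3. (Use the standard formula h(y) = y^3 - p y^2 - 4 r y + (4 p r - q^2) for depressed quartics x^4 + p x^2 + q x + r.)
h(y) = y^3 - 11*y^2 - 12*y + 96

Identify coefficients: p = 11, q = -6, r = 3.
Plug into h(y) = y^3 - p y^2 - 4 r y + (4 p r - q^2):
  h(y) = y^3 - (11) y^2 - 4*(3) y + (4*(11)*(3) - (-6)^2)
       = y^3 + (-11) y^2 + (-12) y + (96).
Simplifying: h(y) = y^3 - 11*y^2 - 12*y + 96.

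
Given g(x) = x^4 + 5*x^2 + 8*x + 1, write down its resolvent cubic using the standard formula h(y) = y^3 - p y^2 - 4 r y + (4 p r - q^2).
h(y) = y^3 - 5*y^2 - 4*y - 44

Identify coefficients: p = 5, q = 8, r = 1.
Plug into h(y) = y^3 - p y^2 - 4 r y + (4 p r - q^2):
  h(y) = y^3 - (5) y^2 - 4*(1) y + (4*(5)*(1) - (8)^2)
       = y^3 + (-5) y^2 + (-4) y + (-44).
Simplifying: h(y) = y^3 - 5*y^2 - 4*y - 44.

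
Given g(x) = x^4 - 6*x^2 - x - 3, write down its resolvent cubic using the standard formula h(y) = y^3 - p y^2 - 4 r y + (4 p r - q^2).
h(y) = y^3 + 6*y^2 + 12*y + 71

Identify coefficients: p = -6, q = -1, r = -3.
Plug into h(y) = y^3 - p y^2 - 4 r y + (4 p r - q^2):
  h(y) = y^3 - (-6) y^2 - 4*(-3) y + (4*(-6)*(-3) - (-1)^2)
       = y^3 + (6) y^2 + (12) y + (71).
Simplifying: h(y) = y^3 + 6*y^2 + 12*y + 71.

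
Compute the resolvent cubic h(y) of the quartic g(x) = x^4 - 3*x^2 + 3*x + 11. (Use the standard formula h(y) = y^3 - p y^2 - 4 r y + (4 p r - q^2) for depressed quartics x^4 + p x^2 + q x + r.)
h(y) = y^3 + 3*y^2 - 44*y - 141

Identify coefficients: p = -3, q = 3, r = 11.
Plug into h(y) = y^3 - p y^2 - 4 r y + (4 p r - q^2):
  h(y) = y^3 - (-3) y^2 - 4*(11) y + (4*(-3)*(11) - (3)^2)
       = y^3 + (3) y^2 + (-44) y + (-141).
Simplifying: h(y) = y^3 + 3*y^2 - 44*y - 141.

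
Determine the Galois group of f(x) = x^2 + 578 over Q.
Gal(K/Q) = Z/2Z (cyclic of order 2)

x^2 + 578 is irreducible over Q since -578 is not a rational square. The splitting field Q(sqrt(-578)) has degree 2 over Q, and its unique nontrivial automorphism is sqrt(-578) ↦ -sqrt(-578). Hence Gal(Q(sqrt(-578))/Q) = Z/2Z.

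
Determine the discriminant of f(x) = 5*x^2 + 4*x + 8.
Δ = -144

For a quadratic a x^2 + b x + c the discriminant is Δ = b^2 - 4ac = (4)^2 - 4*(5)*(8) = 16 - (160) = -144.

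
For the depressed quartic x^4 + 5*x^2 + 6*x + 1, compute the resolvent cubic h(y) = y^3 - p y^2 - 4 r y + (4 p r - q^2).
h(y) = y^3 - 5*y^2 - 4*y - 16

Identify coefficients: p = 5, q = 6, r = 1.
Plug into h(y) = y^3 - p y^2 - 4 r y + (4 p r - q^2):
  h(y) = y^3 - (5) y^2 - 4*(1) y + (4*(5)*(1) - (6)^2)
       = y^3 + (-5) y^2 + (-4) y + (-16).
Simplifying: h(y) = y^3 - 5*y^2 - 4*y - 16.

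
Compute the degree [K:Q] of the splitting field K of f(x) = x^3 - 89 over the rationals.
[K:Q] = 6

x^3 - 89 has one real root r = 89^(1/3) and two complex roots r*zeta_3, r*zeta_3^2 where zeta_3 = e^(2*pi*i/3). The splitting field is Q(r, zeta_3). [Q(r):Q] = 3 and [Q(zeta_3):Q] = 2 with gcd = 1, so [Q(r, zeta_3):Q] = 3 * 2 = 6.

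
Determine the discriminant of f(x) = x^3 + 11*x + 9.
Δ = -7511

For a depressed cubic x^3 + p x + q the discriminant is Δ = -4 p^3 - 27 q^2 = -4*(11)^3 - 27*(9)^2 = -5324 - 2187 = -7511.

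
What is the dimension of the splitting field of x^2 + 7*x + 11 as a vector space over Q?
[K:Q] = 2

The discriminant of x^2 + (7)*x + (11) is b^2 - 4c = 49 - (44) = 5. Since 5 is not a perfect square in Q, the polynomial is irreducible over Q. Its two roots generate a degree-2 extension, so [K:Q] = 2.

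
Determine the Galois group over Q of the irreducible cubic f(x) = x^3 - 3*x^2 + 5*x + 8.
Gal(K/Q) = S_3 (symmetric group of order 6)

Compute the discriminant of x^3 + (-3)*x^2 + (5)*x + (8): Δ = -3299. Since Δ is not a rational square, the Galois group is not contained in A_3; it must be the full S_3 (irreducibility of the cubic rules out anything smaller).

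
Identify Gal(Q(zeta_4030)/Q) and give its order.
|Gal(Q(zeta_4030)/Q)| = phi(4030) = 1440; group ≅ (Z/4030Z)^* ≅ Z/4Z × Z/12Z × Z/30Z

The n-th cyclotomic polynomial Φ_4030(x) is the minimal polynomial of zeta_4030 over Q and has degree phi(4030) = 1440. So Q(zeta_4030) is a degree-1440 Galois extension with Galois group (Z/4030Z)^*. By CRT, (Z/4030Z)^* ≅ (Z/2Z)^* × (Z/5Z)^* × (Z/13Z)^* × (Z/31Z)^*. Each prime-power unit group is (Z/2Z)^* ≅ trivial group (order 1); (Z/5Z)^* ≅ Z/4Z; (Z/13Z)^* ≅ Z/12Z; (Z/31Z)^* ≅ Z/30Z. Hence Gal(Q(zeta_4030)/Q) ≅ Z/4Z × Z/12Z × Z/30Z.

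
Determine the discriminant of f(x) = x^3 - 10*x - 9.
Δ = 1813

For a depressed cubic x^3 + p x + q the discriminant is Δ = -4 p^3 - 27 q^2 = -4*(-10)^3 - 27*(-9)^2 = 4000 - 2187 = 1813.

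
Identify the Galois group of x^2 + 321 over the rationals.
Gal(K/Q) = Z/2Z (cyclic of order 2)

x^2 + 321 is irreducible over Q since -321 is not a rational square. The splitting field Q(sqrt(-321)) has degree 2 over Q, and its unique nontrivial automorphism is sqrt(-321) ↦ -sqrt(-321). Hence Gal(Q(sqrt(-321))/Q) = Z/2Z.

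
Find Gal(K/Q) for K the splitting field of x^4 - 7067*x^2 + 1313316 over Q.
Gal(K/Q) = Z/2Z (cyclic of order 2)

f factors as (x^2 - 6876)(x^2 - 191), so the splitting field is K = Q(sqrt(6876), sqrt(191)). The squarefree part of 6876 is 191 and the squarefree part of 191 is also 191, so sqrt(6876) and sqrt(191) are both rational multiples of sqrt(191). Hence Q(sqrt(6876)) = Q(sqrt(191)) = Q(sqrt(191)), and the splitting field collapses to a single degree-2 extension with Galois group Z/2Z.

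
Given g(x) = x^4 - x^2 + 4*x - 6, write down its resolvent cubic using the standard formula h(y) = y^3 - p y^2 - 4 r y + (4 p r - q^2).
h(y) = y^3 + y^2 + 24*y + 8

Identify coefficients: p = -1, q = 4, r = -6.
Plug into h(y) = y^3 - p y^2 - 4 r y + (4 p r - q^2):
  h(y) = y^3 - (-1) y^2 - 4*(-6) y + (4*(-1)*(-6) - (4)^2)
       = y^3 + (1) y^2 + (24) y + (8).
Simplifying: h(y) = y^3 + y^2 + 24*y + 8.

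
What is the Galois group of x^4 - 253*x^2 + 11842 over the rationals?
Gal(K/Q) = V_4 (Klein four-group, Z/2Z × Z/2Z)

f factors as (x^2 - 191)(x^2 - 62), so the splitting field is K = Q(sqrt(191), sqrt(62)). The elements 191, 62, 11842 are all non-squares in Q, so sqrt(191) and sqrt(62) generate independent quadratic extensions. Thus [K:Q] = 4 and Gal(K/Q) is generated by the two order-2 automorphisms sqrt(191) ↦ -sqrt(191) and sqrt(62) ↦ -sqrt(62), giving V_4.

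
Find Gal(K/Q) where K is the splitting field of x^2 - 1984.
Gal(K/Q) = Z/2Z (cyclic of order 2)

x^2 - 1984 is irreducible over Q since 1984 is not a rational square. The splitting field Q(sqrt(1984)) has degree 2 over Q, and its unique nontrivial automorphism is sqrt(1984) ↦ -sqrt(1984). Hence Gal(Q(sqrt(1984))/Q) = Z/2Z.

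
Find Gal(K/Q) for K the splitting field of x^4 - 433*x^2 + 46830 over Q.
Gal(K/Q) = V_4 (Klein four-group, Z/2Z × Z/2Z)

f factors as (x^2 - 210)(x^2 - 223), so the splitting field is K = Q(sqrt(210), sqrt(223)). The elements 210, 223, 46830 are all non-squares in Q, so sqrt(210) and sqrt(223) generate independent quadratic extensions. Thus [K:Q] = 4 and Gal(K/Q) is generated by the two order-2 automorphisms sqrt(210) ↦ -sqrt(210) and sqrt(223) ↦ -sqrt(223), giving V_4.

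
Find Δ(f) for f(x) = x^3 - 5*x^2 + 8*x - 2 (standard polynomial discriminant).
Δ = -116

For x^3 + a x^2 + b x + c the discriminant is Δ = 18 a b c - 4 a^3 c + a^2 b^2 - 4 b^3 - 27 c^2.
Plug a = -5, b = 8, c = -2:
  18*(-5)*(8)*(-2) - 4*(-5)^3*(-2) + (-5)^2*(8)^2 - 4*(8)^3 - 27*(-2)^2
  = 1440 + (-1000) + 1600 + (-2048) + (-108)
  = -116.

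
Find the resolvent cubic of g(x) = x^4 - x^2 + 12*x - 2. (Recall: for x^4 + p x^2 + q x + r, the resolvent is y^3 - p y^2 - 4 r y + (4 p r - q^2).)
h(y) = y^3 + y^2 + 8*y - 136

Identify coefficients: p = -1, q = 12, r = -2.
Plug into h(y) = y^3 - p y^2 - 4 r y + (4 p r - q^2):
  h(y) = y^3 - (-1) y^2 - 4*(-2) y + (4*(-1)*(-2) - (12)^2)
       = y^3 + (1) y^2 + (8) y + (-136).
Simplifying: h(y) = y^3 + y^2 + 8*y - 136.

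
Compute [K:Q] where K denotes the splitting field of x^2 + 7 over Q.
[K:Q] = 2

The discriminant of x^2 + (0)*x + (7) is b^2 - 4c = 0 - (28) = -28. Since -28 is not a perfect square in Q, the polynomial is irreducible over Q. Its two roots generate a degree-2 extension, so [K:Q] = 2.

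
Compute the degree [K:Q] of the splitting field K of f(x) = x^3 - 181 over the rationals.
[K:Q] = 6

x^3 - 181 has one real root r = 181^(1/3) and two complex roots r*zeta_3, r*zeta_3^2 where zeta_3 = e^(2*pi*i/3). The splitting field is Q(r, zeta_3). [Q(r):Q] = 3 and [Q(zeta_3):Q] = 2 with gcd = 1, so [Q(r, zeta_3):Q] = 3 * 2 = 6.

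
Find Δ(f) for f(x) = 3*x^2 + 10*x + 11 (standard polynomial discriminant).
Δ = -32

For a quadratic a x^2 + b x + c the discriminant is Δ = b^2 - 4ac = (10)^2 - 4*(3)*(11) = 100 - (132) = -32.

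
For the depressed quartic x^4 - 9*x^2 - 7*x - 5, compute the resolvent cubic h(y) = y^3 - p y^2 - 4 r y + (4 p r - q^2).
h(y) = y^3 + 9*y^2 + 20*y + 131

Identify coefficients: p = -9, q = -7, r = -5.
Plug into h(y) = y^3 - p y^2 - 4 r y + (4 p r - q^2):
  h(y) = y^3 - (-9) y^2 - 4*(-5) y + (4*(-9)*(-5) - (-7)^2)
       = y^3 + (9) y^2 + (20) y + (131).
Simplifying: h(y) = y^3 + 9*y^2 + 20*y + 131.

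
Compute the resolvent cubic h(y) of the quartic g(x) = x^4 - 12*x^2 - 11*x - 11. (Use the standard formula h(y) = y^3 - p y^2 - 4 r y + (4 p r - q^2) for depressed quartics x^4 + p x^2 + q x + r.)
h(y) = y^3 + 12*y^2 + 44*y + 407

Identify coefficients: p = -12, q = -11, r = -11.
Plug into h(y) = y^3 - p y^2 - 4 r y + (4 p r - q^2):
  h(y) = y^3 - (-12) y^2 - 4*(-11) y + (4*(-12)*(-11) - (-11)^2)
       = y^3 + (12) y^2 + (44) y + (407).
Simplifying: h(y) = y^3 + 12*y^2 + 44*y + 407.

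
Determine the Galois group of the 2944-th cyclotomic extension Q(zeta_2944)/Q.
|Gal(Q(zeta_2944)/Q)| = phi(2944) = 1408; group ≅ (Z/2944Z)^* ≅ Z/2Z × Z/22Z × Z/32Z

The n-th cyclotomic polynomial Φ_2944(x) is the minimal polynomial of zeta_2944 over Q and has degree phi(2944) = 1408. So Q(zeta_2944) is a degree-1408 Galois extension with Galois group (Z/2944Z)^*. By CRT, (Z/2944Z)^* ≅ (Z/128Z)^* × (Z/23Z)^*. Each prime-power unit group is (Z/128Z)^* ≅ Z/2Z × Z/32Z; (Z/23Z)^* ≅ Z/22Z. Hence Gal(Q(zeta_2944)/Q) ≅ Z/2Z × Z/22Z × Z/32Z.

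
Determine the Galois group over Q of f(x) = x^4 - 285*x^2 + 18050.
Gal(K/Q) = V_4 (Klein four-group, Z/2Z × Z/2Z)

f factors as (x^2 - 95)(x^2 - 190), so the splitting field is K = Q(sqrt(95), sqrt(190)). The elements 95, 190, 18050 are all non-squares in Q, so sqrt(95) and sqrt(190) generate independent quadratic extensions. Thus [K:Q] = 4 and Gal(K/Q) is generated by the two order-2 automorphisms sqrt(95) ↦ -sqrt(95) and sqrt(190) ↦ -sqrt(190), giving V_4.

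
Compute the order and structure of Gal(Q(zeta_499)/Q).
|Gal(Q(zeta_499)/Q)| = phi(499) = 498; group ≅ (Z/499Z)^* ≅ Z/498Z

The n-th cyclotomic polynomial Φ_499(x) is the minimal polynomial of zeta_499 over Q and has degree phi(499) = 498. So Q(zeta_499) is a degree-498 Galois extension with Galois group (Z/499Z)^*. (Z/499Z)^* is cyclic since 499 is an odd prime power (or 4). Hence Gal(Q(zeta_499)/Q) ≅ Z/498Z.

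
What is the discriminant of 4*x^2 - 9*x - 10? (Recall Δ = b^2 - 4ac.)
Δ = 241

For a quadratic a x^2 + b x + c the discriminant is Δ = b^2 - 4ac = (-9)^2 - 4*(4)*(-10) = 81 - (-160) = 241.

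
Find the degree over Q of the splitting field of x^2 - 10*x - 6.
[K:Q] = 2

The discriminant of x^2 + (-10)*x + (-6) is b^2 - 4c = 100 - (-24) = 124. Since 124 is not a perfect square in Q, the polynomial is irreducible over Q. Its two roots generate a degree-2 extension, so [K:Q] = 2.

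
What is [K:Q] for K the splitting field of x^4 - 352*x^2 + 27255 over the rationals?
[K:Q] = 4

f factors as (x^2 - 115)(x^2 - 237); the splitting field is K = Q(sqrt(115), sqrt(237)). Since 115, 237, and 27255 are all non-squares in Q, the three subfields Q(sqrt(115)), Q(sqrt(237)), Q(sqrt(27255)) are distinct degree-2 extensions, so [K:Q] = 4 (Klein four Galois group).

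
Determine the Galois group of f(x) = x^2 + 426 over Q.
Gal(K/Q) = Z/2Z (cyclic of order 2)

x^2 + 426 is irreducible over Q since -426 is not a rational square. The splitting field Q(sqrt(-426)) has degree 2 over Q, and its unique nontrivial automorphism is sqrt(-426) ↦ -sqrt(-426). Hence Gal(Q(sqrt(-426))/Q) = Z/2Z.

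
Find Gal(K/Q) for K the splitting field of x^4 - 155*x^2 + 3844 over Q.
Gal(K/Q) = Z/2Z (cyclic of order 2)

f factors as (x^2 - 31)(x^2 - 124), so the splitting field is K = Q(sqrt(31), sqrt(124)). The squarefree part of 31 is 31 and the squarefree part of 124 is also 31, so sqrt(31) and sqrt(124) are both rational multiples of sqrt(31). Hence Q(sqrt(31)) = Q(sqrt(124)) = Q(sqrt(31)), and the splitting field collapses to a single degree-2 extension with Galois group Z/2Z.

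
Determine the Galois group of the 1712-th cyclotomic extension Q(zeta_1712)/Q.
|Gal(Q(zeta_1712)/Q)| = phi(1712) = 848; group ≅ (Z/1712Z)^* ≅ Z/2Z × Z/4Z × Z/106Z

The n-th cyclotomic polynomial Φ_1712(x) is the minimal polynomial of zeta_1712 over Q and has degree phi(1712) = 848. So Q(zeta_1712) is a degree-848 Galois extension with Galois group (Z/1712Z)^*. By CRT, (Z/1712Z)^* ≅ (Z/16Z)^* × (Z/107Z)^*. Each prime-power unit group is (Z/16Z)^* ≅ Z/2Z × Z/4Z; (Z/107Z)^* ≅ Z/106Z. Hence Gal(Q(zeta_1712)/Q) ≅ Z/2Z × Z/4Z × Z/106Z.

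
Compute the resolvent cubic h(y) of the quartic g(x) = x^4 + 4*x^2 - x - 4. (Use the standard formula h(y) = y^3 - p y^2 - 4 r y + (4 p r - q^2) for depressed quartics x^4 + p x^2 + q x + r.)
h(y) = y^3 - 4*y^2 + 16*y - 65

Identify coefficients: p = 4, q = -1, r = -4.
Plug into h(y) = y^3 - p y^2 - 4 r y + (4 p r - q^2):
  h(y) = y^3 - (4) y^2 - 4*(-4) y + (4*(4)*(-4) - (-1)^2)
       = y^3 + (-4) y^2 + (16) y + (-65).
Simplifying: h(y) = y^3 - 4*y^2 + 16*y - 65.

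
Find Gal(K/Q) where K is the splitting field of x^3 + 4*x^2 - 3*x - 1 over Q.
Gal(K/Q) = S_3 (symmetric group of order 6)

Compute the discriminant of x^3 + (4)*x^2 + (-3)*x + (-1): Δ = 697. Since Δ is not a rational square, the Galois group is not contained in A_3; it must be the full S_3 (irreducibility of the cubic rules out anything smaller).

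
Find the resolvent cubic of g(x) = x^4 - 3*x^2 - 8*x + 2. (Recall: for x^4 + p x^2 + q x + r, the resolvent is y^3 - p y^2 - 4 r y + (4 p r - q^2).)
h(y) = y^3 + 3*y^2 - 8*y - 88

Identify coefficients: p = -3, q = -8, r = 2.
Plug into h(y) = y^3 - p y^2 - 4 r y + (4 p r - q^2):
  h(y) = y^3 - (-3) y^2 - 4*(2) y + (4*(-3)*(2) - (-8)^2)
       = y^3 + (3) y^2 + (-8) y + (-88).
Simplifying: h(y) = y^3 + 3*y^2 - 8*y - 88.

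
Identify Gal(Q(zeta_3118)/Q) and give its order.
|Gal(Q(zeta_3118)/Q)| = phi(3118) = 1558; group ≅ (Z/3118Z)^* ≅ Z/1558Z

The n-th cyclotomic polynomial Φ_3118(x) is the minimal polynomial of zeta_3118 over Q and has degree phi(3118) = 1558. So Q(zeta_3118) is a degree-1558 Galois extension with Galois group (Z/3118Z)^*. By CRT, (Z/3118Z)^* ≅ (Z/2Z)^* × (Z/1559Z)^*. Each prime-power unit group is (Z/2Z)^* ≅ trivial group (order 1); (Z/1559Z)^* ≅ Z/1558Z. Hence Gal(Q(zeta_3118)/Q) ≅ Z/1558Z.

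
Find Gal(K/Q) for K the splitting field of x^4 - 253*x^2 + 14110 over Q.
Gal(K/Q) = V_4 (Klein four-group, Z/2Z × Z/2Z)

f factors as (x^2 - 83)(x^2 - 170), so the splitting field is K = Q(sqrt(83), sqrt(170)). The elements 83, 170, 14110 are all non-squares in Q, so sqrt(83) and sqrt(170) generate independent quadratic extensions. Thus [K:Q] = 4 and Gal(K/Q) is generated by the two order-2 automorphisms sqrt(83) ↦ -sqrt(83) and sqrt(170) ↦ -sqrt(170), giving V_4.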